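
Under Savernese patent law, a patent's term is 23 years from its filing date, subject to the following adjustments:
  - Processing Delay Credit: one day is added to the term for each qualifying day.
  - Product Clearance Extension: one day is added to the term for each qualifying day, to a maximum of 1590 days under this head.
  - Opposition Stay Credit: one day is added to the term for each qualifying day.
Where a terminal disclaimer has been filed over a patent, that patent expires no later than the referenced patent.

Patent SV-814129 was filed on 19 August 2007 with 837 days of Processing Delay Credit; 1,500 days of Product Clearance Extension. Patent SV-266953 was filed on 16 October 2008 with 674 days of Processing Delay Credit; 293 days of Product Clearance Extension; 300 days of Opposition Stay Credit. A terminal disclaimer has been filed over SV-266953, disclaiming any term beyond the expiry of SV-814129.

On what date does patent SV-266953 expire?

Natural term of SV-266953:
  Base: filing + 23 years → 16 October 2031.
  Processing Delay Credit: +674 days → 20 August 2033.
  Product Clearance Extension: 293 days (within the 1590-day cap) → +293 days → 9 June 2034.
  Opposition Stay Credit: +300 days → 5 April 2035.
Expiry of referenced patent SV-814129:
  Base: filing + 23 years → 19 August 2030.
  Processing Delay Credit: +837 days → 3 December 2032.
  Product Clearance Extension: 1500 days (within the 1590-day cap) → +1500 days → 11 January 2037.
Terminal disclaimer: SV-266953 expires on the earlier of 5 April 2035 and 11 January 2037.

April 5, 2035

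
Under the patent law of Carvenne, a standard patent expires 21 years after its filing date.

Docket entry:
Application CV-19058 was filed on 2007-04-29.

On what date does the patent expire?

Filing date + 21 years → 29 April 2028.

2028-04-29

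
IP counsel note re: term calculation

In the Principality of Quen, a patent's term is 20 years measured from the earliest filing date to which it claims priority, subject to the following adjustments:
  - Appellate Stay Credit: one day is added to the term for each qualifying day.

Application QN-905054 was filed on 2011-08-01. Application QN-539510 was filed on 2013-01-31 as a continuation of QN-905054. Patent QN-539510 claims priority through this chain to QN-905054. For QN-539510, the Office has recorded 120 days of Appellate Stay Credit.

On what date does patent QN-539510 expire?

2031-11-29

Earliest priority filing: 1 August 2011.
Base term: 1 August 2011 + 20 years → 1 August 2031.
Appellate Stay Credit: +120 days → 29 November 2031.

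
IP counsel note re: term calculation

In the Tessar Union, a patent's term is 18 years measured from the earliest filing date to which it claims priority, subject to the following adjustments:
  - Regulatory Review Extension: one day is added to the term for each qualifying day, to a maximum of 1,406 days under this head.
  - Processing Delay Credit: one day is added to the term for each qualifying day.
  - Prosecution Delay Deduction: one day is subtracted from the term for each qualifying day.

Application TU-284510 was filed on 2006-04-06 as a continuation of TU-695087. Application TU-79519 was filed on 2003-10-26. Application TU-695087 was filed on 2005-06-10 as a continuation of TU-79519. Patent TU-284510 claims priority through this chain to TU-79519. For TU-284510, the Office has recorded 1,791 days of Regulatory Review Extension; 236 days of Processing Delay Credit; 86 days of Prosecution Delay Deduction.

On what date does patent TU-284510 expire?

Earliest priority filing: 26 October 2003.
Base term: 26 October 2003 + 18 years → 26 October 2021.
Regulatory Review Extension: 1791 days claimed exceeds the 1406-day cap, so +1406 days → 1 September 2025.
Processing Delay Credit: +236 days → 25 April 2026.
Prosecution Delay Deduction: −86 days → 29 January 2026.

January 29, 2026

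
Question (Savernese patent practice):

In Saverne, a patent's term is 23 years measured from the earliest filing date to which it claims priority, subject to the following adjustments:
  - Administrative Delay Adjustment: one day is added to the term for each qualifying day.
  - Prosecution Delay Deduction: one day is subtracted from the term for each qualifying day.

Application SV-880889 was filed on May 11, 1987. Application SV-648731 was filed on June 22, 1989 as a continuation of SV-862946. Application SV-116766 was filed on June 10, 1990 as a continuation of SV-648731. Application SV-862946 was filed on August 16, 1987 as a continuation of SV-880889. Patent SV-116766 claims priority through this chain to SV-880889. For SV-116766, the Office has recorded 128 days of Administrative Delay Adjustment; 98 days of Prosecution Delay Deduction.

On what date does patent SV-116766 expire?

June 10, 2010

Earliest priority filing: 11 May 1987.
Base term: 11 May 1987 + 23 years → 11 May 2010.
Administrative Delay Adjustment: +128 days → 16 September 2010.
Prosecution Delay Deduction: −98 days → 10 June 2010.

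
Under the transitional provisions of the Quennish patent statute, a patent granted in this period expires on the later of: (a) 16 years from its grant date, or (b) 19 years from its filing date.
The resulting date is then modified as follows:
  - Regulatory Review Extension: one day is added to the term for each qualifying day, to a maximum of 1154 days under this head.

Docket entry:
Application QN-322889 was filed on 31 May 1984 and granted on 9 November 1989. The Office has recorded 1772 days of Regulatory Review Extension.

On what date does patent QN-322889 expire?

January 6, 2009

(a) grant + 16 years → 9 November 2005.
(b) filing + 19 years → 31 May 2003.
Later of the two: 9 November 2005.
Regulatory Review Extension: 1772 days claimed exceeds the 1154-day cap, so +1154 days → 6 January 2009.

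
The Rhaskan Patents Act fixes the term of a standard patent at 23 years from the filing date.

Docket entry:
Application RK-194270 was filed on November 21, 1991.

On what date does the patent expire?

November 21, 2014

Filing date + 23 years → 21 November 2014.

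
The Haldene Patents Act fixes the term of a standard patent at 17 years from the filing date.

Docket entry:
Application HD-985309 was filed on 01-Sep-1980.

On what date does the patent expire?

September 1, 1997

Filing date + 17 years → 1 September 1997.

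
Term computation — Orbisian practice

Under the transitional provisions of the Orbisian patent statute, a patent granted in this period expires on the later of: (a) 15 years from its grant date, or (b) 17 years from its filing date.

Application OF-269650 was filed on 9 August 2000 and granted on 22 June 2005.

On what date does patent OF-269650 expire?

2020-06-22

(a) grant + 15 years → 22 June 2020.
(b) filing + 17 years → 9 August 2017.
Later of the two: 22 June 2020.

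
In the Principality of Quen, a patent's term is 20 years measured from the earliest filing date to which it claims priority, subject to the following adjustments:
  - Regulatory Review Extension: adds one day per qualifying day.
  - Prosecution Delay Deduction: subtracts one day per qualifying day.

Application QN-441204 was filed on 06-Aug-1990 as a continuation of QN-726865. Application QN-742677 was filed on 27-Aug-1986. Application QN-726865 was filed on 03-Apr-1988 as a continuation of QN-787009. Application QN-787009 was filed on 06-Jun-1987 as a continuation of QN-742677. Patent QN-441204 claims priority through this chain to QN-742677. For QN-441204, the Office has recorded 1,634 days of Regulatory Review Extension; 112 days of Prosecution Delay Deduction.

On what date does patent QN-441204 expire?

2010-10-27

Earliest priority filing: 27 August 1986.
Base term: 27 August 1986 + 20 years → 27 August 2006.
Regulatory Review Extension: +1634 days → 16 February 2011.
Prosecution Delay Deduction: −112 days → 27 October 2010.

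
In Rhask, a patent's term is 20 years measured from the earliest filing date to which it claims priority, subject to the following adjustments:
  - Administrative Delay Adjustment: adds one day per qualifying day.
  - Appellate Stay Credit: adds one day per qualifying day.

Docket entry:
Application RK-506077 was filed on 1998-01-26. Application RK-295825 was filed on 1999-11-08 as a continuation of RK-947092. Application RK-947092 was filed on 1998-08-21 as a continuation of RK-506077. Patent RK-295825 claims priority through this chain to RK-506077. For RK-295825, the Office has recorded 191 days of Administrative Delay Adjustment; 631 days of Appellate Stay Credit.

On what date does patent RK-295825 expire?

Earliest priority filing: 26 January 1998.
Base term: 26 January 1998 + 20 years → 26 January 2018.
Administrative Delay Adjustment: +191 days → 5 August 2018.
Appellate Stay Credit: +631 days → 27 April 2020.

April 27, 2020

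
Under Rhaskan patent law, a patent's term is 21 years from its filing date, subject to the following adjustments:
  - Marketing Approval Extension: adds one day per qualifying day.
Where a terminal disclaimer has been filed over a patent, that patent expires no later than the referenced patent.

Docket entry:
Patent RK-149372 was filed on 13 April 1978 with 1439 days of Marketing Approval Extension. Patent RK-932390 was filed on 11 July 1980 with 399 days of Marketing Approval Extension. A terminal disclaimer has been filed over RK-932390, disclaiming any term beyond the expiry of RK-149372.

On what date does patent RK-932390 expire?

Natural term of RK-932390:
  Base: filing + 21 years → 11 July 2001.
  Marketing Approval Extension: +399 days → 14 August 2002.
Expiry of referenced patent RK-149372:
  Base: filing + 21 years → 13 April 1999.
  Marketing Approval Extension: +1439 days → 22 March 2003.
Terminal disclaimer: RK-932390 expires on the earlier of 14 August 2002 and 22 March 2003.

August 14, 2002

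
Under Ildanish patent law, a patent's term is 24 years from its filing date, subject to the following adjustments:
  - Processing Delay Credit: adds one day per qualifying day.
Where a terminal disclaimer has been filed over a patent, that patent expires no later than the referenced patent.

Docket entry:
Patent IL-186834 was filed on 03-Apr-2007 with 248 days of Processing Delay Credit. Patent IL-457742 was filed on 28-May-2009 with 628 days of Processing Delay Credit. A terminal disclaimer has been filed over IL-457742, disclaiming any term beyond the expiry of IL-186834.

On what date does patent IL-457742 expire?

Natural term of IL-457742:
  Base: filing + 24 years → 28 May 2033.
  Processing Delay Credit: +628 days → 15 February 2035.
Expiry of referenced patent IL-186834:
  Base: filing + 24 years → 3 April 2031.
  Processing Delay Credit: +248 days → 7 December 2031.
Terminal disclaimer: IL-457742 expires on the earlier of 15 February 2035 and 7 December 2031.

2031-12-07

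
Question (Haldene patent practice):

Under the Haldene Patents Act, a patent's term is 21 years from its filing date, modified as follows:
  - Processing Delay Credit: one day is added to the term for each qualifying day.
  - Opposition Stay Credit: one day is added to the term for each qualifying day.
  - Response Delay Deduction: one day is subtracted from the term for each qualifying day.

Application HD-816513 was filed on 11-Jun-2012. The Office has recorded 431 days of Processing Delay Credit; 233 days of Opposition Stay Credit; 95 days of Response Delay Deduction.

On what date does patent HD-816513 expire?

January 1, 2035

Base term: filing date + 21 years → 11 June 2033.
Processing Delay Credit: +431 days → 16 August 2034.
Opposition Stay Credit: +233 days → 6 April 2035.
Response Delay Deduction: −95 days → 1 January 2035.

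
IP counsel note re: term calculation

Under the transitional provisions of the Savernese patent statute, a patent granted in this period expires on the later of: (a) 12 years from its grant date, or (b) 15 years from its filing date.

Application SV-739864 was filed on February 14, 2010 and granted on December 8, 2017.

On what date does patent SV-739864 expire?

(a) grant + 12 years → 8 December 2029.
(b) filing + 15 years → 14 February 2025.
Later of the two: 8 December 2029.

December 8, 2029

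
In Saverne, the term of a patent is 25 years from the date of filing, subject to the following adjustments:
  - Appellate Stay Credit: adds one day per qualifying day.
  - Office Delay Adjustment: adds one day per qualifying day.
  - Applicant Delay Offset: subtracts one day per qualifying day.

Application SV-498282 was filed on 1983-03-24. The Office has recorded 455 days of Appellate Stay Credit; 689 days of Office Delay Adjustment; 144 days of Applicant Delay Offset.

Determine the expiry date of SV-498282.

Base term: filing date + 25 years → 24 March 2008.
Appellate Stay Credit: +455 days → 22 June 2009.
Office Delay Adjustment: +689 days → 12 May 2011.
Applicant Delay Offset: −144 days → 19 December 2010.

December 19, 2010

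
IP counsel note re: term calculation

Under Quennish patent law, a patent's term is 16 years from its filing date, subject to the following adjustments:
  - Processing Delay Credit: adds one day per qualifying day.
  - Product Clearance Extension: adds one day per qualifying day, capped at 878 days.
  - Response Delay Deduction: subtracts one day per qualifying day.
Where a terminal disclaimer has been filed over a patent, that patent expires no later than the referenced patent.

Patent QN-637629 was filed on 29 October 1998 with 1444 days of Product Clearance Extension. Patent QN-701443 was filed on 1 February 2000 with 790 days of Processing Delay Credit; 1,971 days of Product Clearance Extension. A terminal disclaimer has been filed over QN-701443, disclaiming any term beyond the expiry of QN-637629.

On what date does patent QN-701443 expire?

March 25, 2017

Natural term of QN-701443:
  Base: filing + 16 years → 1 February 2016.
  Processing Delay Credit: +790 days → 1 April 2018.
  Product Clearance Extension: 1971 days claimed exceeds the 878-day cap, so +878 days → 26 August 2020.
Expiry of referenced patent QN-637629:
  Base: filing + 16 years → 29 October 2014.
  Product Clearance Extension: 1444 days claimed exceeds the 878-day cap, so +878 days → 25 March 2017.
Terminal disclaimer: QN-701443 expires on the earlier of 26 August 2020 and 25 March 2017.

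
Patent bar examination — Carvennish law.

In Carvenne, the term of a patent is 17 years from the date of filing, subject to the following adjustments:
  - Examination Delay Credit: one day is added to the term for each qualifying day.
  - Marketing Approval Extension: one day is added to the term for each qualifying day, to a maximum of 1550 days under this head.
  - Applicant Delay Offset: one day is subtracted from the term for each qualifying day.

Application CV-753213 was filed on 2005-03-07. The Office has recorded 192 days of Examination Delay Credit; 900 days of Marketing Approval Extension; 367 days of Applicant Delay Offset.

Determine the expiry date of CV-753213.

Base term: filing date + 17 years → 7 March 2022.
Examination Delay Credit: +192 days → 15 September 2022.
Marketing Approval Extension: 900 days (within the 1550-day cap) → +900 days → 3 March 2025.
Applicant Delay Offset: −367 days → 1 March 2024.

2024-03-01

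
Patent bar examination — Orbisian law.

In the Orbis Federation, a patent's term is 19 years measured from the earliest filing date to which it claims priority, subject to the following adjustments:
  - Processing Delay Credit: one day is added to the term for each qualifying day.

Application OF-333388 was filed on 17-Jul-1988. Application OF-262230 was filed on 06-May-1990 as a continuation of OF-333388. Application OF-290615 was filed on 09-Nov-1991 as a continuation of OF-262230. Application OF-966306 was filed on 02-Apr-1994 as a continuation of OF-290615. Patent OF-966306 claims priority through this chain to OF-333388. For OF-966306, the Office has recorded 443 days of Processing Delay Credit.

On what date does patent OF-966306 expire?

2008-10-02

Earliest priority filing: 17 July 1988.
Base term: 17 July 1988 + 19 years → 17 July 2007.
Processing Delay Credit: +443 days → 2 October 2008.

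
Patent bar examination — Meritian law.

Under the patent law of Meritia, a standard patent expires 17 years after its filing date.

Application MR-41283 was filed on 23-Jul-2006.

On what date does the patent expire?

Filing date + 17 years → 23 July 2023.

July 23, 2023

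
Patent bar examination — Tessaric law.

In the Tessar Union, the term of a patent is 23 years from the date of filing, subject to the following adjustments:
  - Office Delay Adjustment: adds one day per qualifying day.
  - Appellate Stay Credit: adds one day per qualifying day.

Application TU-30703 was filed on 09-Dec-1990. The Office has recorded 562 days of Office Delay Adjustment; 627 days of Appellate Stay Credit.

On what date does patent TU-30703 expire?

March 12, 2017

Base term: filing date + 23 years → 9 December 2013.
Office Delay Adjustment: +562 days → 24 June 2015.
Appellate Stay Credit: +627 days → 12 March 2017.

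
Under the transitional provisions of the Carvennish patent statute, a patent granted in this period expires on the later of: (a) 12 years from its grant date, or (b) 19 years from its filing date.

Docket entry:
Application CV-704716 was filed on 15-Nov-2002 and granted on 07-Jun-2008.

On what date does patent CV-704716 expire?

(a) grant + 12 years → 7 June 2020.
(b) filing + 19 years → 15 November 2021.
Later of the two: 15 November 2021.

2021-11-15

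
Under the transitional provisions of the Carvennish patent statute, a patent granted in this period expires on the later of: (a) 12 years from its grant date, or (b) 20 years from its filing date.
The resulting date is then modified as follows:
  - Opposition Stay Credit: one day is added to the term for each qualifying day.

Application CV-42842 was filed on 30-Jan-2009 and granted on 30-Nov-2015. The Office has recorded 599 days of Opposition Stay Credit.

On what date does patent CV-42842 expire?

(a) grant + 12 years → 30 November 2027.
(b) filing + 20 years → 30 January 2029.
Later of the two: 30 January 2029.
Opposition Stay Credit: +599 days → 21 September 2030.

2030-09-21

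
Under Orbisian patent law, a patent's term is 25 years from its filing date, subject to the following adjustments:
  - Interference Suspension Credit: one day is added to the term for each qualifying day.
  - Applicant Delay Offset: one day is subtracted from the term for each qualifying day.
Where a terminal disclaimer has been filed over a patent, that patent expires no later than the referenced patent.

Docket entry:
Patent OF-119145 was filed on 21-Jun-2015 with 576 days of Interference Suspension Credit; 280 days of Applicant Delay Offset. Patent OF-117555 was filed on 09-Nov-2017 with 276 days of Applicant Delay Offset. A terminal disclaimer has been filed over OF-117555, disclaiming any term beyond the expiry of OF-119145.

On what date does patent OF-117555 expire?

April 13, 2041

Natural term of OF-117555:
  Base: filing + 25 years → 9 November 2042.
  Applicant Delay Offset: −276 days → 6 February 2042.
Expiry of referenced patent OF-119145:
  Base: filing + 25 years → 21 June 2040.
  Interference Suspension Credit: +576 days → 18 January 2042.
  Applicant Delay Offset: −280 days → 13 April 2041.
Terminal disclaimer: OF-117555 expires on the earlier of 6 February 2042 and 13 April 2041.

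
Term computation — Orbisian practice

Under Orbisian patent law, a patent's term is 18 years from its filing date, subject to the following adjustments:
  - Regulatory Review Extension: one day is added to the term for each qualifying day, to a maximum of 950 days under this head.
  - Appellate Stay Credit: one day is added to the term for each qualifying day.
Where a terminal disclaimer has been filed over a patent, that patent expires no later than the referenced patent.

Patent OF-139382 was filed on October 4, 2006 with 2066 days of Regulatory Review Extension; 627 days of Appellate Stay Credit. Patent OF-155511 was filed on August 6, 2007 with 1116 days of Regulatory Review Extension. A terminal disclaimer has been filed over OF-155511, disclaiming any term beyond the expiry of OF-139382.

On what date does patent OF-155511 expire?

Natural term of OF-155511:
  Base: filing + 18 years → 6 August 2025.
  Regulatory Review Extension: 1116 days claimed exceeds the 950-day cap, so +950 days → 13 March 2028.
Expiry of referenced patent OF-139382:
  Base: filing + 18 years → 4 October 2024.
  Regulatory Review Extension: 2066 days claimed exceeds the 950-day cap, so +950 days → 12 May 2027.
  Appellate Stay Credit: +627 days → 28 January 2029.
Terminal disclaimer: OF-155511 expires on the earlier of 13 March 2028 and 28 January 2029.

2028-03-13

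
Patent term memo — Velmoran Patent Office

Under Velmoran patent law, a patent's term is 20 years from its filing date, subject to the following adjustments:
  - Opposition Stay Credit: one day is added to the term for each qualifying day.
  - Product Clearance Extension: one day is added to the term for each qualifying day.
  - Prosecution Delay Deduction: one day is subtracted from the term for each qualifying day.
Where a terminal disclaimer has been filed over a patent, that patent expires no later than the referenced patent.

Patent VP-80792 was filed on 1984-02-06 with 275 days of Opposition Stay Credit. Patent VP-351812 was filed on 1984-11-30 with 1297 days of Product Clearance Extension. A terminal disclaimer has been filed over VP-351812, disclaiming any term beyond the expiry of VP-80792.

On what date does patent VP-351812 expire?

Natural term of VP-351812:
  Base: filing + 20 years → 30 November 2004.
  Product Clearance Extension: +1297 days → 19 June 2008.
Expiry of referenced patent VP-80792:
  Base: filing + 20 years → 6 February 2004.
  Opposition Stay Credit: +275 days → 7 November 2004.
Terminal disclaimer: VP-351812 expires on the earlier of 19 June 2008 and 7 November 2004.

November 7, 2004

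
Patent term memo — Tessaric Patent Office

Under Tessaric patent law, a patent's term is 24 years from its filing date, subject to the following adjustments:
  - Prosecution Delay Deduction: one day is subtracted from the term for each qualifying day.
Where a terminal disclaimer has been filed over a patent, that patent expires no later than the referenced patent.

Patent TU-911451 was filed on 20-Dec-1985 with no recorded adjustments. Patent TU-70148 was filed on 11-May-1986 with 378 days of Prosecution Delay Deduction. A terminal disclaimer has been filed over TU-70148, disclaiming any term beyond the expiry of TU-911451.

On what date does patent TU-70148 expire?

April 28, 2009

Natural term of TU-70148:
  Base: filing + 24 years → 11 May 2010.
  Prosecution Delay Deduction: −378 days → 28 April 2009.
Expiry of referenced patent TU-911451:
  Base: filing + 24 years → 20 December 2009.
Terminal disclaimer: TU-70148 expires on the earlier of 28 April 2009 and 20 December 2009.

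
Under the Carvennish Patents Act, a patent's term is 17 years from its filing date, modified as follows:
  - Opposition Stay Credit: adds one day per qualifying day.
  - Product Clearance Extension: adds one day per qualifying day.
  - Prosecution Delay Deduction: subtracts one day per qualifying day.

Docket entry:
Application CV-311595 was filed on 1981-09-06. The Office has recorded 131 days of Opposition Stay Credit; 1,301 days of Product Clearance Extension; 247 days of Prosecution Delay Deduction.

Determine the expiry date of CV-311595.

2001-12-04

Base term: filing date + 17 years → 6 September 1998.
Opposition Stay Credit: +131 days → 15 January 1999.
Product Clearance Extension: +1301 days → 8 August 2002.
Prosecution Delay Deduction: −247 days → 4 December 2001.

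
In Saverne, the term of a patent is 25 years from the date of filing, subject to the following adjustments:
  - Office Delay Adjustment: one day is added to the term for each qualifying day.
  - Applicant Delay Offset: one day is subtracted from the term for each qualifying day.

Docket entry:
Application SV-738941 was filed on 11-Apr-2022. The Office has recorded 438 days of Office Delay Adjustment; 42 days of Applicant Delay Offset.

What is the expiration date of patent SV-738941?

Base term: filing date + 25 years → 11 April 2047.
Office Delay Adjustment: +438 days → 22 June 2048.
Applicant Delay Offset: −42 days → 11 May 2048.

2048-05-11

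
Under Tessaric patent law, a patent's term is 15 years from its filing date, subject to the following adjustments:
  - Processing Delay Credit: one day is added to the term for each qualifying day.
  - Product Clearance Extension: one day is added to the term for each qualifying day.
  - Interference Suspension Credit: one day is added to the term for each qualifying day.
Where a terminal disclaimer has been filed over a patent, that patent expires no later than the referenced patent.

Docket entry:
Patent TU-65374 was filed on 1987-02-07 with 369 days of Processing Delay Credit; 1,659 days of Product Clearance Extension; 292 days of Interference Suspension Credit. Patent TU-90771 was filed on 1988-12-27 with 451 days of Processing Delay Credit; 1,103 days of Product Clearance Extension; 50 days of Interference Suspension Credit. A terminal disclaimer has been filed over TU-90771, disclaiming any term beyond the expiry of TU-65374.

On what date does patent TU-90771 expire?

Natural term of TU-90771:
  Base: filing + 15 years → 27 December 2003.
  Processing Delay Credit: +451 days → 22 March 2005.
  Product Clearance Extension: +1103 days → 29 March 2008.
  Interference Suspension Credit: +50 days → 18 May 2008.
Expiry of referenced patent TU-65374:
  Base: filing + 15 years → 7 February 2002.
  Processing Delay Credit: +369 days → 11 February 2003.
  Product Clearance Extension: +1659 days → 28 August 2007.
  Interference Suspension Credit: +292 days → 15 June 2008.
Terminal disclaimer: TU-90771 expires on the earlier of 18 May 2008 and 15 June 2008.

2008-05-18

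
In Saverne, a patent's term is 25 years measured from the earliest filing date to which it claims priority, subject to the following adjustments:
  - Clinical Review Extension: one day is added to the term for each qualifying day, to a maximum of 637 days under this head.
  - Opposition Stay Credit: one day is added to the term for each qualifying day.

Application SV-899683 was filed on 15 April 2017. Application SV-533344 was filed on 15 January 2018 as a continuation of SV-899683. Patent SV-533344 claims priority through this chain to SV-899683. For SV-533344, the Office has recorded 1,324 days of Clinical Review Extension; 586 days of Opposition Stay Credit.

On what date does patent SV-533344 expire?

2045-08-20

Earliest priority filing: 15 April 2017.
Base term: 15 April 2017 + 25 years → 15 April 2042.
Clinical Review Extension: 1324 days claimed exceeds the 637-day cap, so +637 days → 12 January 2044.
Opposition Stay Credit: +586 days → 20 August 2045.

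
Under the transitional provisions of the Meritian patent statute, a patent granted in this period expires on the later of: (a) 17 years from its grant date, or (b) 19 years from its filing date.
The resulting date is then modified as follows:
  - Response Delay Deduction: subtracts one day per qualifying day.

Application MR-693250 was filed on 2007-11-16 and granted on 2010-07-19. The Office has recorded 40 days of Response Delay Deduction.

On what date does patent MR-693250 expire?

(a) grant + 17 years → 19 July 2027.
(b) filing + 19 years → 16 November 2026.
Later of the two: 19 July 2027.
Response Delay Deduction: −40 days → 9 June 2027.

2027-06-09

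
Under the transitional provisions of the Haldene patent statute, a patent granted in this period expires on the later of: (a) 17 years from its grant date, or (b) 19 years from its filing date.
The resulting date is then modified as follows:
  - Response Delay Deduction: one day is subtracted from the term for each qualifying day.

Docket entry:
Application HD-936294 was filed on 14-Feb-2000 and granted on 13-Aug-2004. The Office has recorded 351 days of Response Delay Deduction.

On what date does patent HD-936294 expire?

August 27, 2020

(a) grant + 17 years → 13 August 2021.
(b) filing + 19 years → 14 February 2019.
Later of the two: 13 August 2021.
Response Delay Deduction: −351 days → 27 August 2020.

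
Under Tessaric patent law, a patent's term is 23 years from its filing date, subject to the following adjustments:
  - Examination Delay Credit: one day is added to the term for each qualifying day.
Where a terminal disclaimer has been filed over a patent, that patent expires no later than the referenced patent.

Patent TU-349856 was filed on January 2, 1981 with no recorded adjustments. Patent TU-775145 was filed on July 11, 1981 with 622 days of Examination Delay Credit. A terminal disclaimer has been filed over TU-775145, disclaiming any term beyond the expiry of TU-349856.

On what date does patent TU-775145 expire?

Natural term of TU-775145:
  Base: filing + 23 years → 11 July 2004.
  Examination Delay Credit: +622 days → 25 March 2006.
Expiry of referenced patent TU-349856:
  Base: filing + 23 years → 2 January 2004.
Terminal disclaimer: TU-775145 expires on the earlier of 25 March 2006 and 2 January 2004.

January 2, 2004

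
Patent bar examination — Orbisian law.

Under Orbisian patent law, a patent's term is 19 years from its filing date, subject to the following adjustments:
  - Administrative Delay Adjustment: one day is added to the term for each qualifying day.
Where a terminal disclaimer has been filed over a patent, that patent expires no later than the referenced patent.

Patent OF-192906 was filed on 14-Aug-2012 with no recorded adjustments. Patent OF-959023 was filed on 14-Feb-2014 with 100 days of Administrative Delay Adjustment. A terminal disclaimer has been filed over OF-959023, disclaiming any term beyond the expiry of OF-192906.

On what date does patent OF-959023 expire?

2031-08-14

Natural term of OF-959023:
  Base: filing + 19 years → 14 February 2033.
  Administrative Delay Adjustment: +100 days → 25 May 2033.
Expiry of referenced patent OF-192906:
  Base: filing + 19 years → 14 August 2031.
Terminal disclaimer: OF-959023 expires on the earlier of 25 May 2033 and 14 August 2031.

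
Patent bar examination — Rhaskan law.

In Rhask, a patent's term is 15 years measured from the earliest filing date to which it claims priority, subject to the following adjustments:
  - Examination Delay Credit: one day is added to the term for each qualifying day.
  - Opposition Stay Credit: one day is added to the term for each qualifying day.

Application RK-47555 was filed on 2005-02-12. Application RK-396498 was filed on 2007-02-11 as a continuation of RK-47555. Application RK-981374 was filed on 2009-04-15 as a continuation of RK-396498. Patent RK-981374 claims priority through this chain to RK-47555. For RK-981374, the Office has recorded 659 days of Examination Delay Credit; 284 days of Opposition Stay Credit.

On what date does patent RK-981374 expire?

Earliest priority filing: 12 February 2005.
Base term: 12 February 2005 + 15 years → 12 February 2020.
Examination Delay Credit: +659 days → 2 December 2021.
Opposition Stay Credit: +284 days → 12 September 2022.

September 12, 2022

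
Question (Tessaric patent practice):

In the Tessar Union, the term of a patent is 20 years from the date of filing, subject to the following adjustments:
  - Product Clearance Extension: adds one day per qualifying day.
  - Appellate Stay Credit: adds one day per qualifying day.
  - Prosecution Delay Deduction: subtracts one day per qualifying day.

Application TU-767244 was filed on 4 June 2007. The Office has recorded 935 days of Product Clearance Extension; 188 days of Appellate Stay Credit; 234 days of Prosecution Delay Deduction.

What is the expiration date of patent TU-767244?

November 9, 2029

Base term: filing date + 20 years → 4 June 2027.
Product Clearance Extension: +935 days → 25 December 2029.
Appellate Stay Credit: +188 days → 1 July 2030.
Prosecution Delay Deduction: −234 days → 9 November 2029.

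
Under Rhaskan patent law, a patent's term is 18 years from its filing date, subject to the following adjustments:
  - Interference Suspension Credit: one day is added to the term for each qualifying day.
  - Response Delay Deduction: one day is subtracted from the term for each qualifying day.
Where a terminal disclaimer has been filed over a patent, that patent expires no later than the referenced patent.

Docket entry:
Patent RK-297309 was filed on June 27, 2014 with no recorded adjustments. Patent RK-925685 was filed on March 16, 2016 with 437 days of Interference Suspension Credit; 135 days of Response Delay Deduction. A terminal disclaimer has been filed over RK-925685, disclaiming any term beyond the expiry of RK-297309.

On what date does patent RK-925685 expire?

June 27, 2032

Natural term of RK-925685:
  Base: filing + 18 years → 16 March 2034.
  Interference Suspension Credit: +437 days → 27 May 2035.
  Response Delay Deduction: −135 days → 12 January 2035.
Expiry of referenced patent RK-297309:
  Base: filing + 18 years → 27 June 2032.
Terminal disclaimer: RK-925685 expires on the earlier of 12 January 2035 and 27 June 2032.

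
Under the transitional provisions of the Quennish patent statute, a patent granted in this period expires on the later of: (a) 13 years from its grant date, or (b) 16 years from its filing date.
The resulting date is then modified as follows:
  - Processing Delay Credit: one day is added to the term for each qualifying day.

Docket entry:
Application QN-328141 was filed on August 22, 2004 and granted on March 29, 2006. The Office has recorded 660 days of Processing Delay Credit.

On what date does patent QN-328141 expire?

June 13, 2022

(a) grant + 13 years → 29 March 2019.
(b) filing + 16 years → 22 August 2020.
Later of the two: 22 August 2020.
Processing Delay Credit: +660 days → 13 June 2022.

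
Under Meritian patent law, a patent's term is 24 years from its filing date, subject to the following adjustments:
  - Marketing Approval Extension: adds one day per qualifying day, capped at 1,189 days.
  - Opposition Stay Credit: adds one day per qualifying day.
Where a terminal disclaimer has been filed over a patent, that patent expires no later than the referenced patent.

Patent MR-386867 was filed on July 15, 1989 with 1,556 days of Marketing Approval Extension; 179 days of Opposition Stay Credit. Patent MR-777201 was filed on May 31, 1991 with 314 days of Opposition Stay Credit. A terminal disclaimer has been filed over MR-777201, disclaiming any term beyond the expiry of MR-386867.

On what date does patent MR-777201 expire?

Natural term of MR-777201:
  Base: filing + 24 years → 31 May 2015.
  Opposition Stay Credit: +314 days → 9 April 2016.
Expiry of referenced patent MR-386867:
  Base: filing + 24 years → 15 July 2013.
  Marketing Approval Extension: 1556 days claimed exceeds the 1189-day cap, so +1189 days → 16 October 2016.
  Opposition Stay Credit: +179 days → 13 April 2017.
Terminal disclaimer: MR-777201 expires on the earlier of 9 April 2016 and 13 April 2017.

April 9, 2016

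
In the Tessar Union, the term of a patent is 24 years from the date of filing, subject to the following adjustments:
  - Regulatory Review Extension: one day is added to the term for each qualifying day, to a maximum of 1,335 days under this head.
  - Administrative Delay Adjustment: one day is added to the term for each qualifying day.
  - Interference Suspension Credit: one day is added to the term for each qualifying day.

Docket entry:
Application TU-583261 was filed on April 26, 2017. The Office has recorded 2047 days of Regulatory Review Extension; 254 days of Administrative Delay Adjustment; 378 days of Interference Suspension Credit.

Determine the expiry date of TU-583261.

2046-09-14

Base term: filing date + 24 years → 26 April 2041.
Regulatory Review Extension: 2047 days claimed exceeds the 1335-day cap, so +1335 days → 21 December 2044.
Administrative Delay Adjustment: +254 days → 1 September 2045.
Interference Suspension Credit: +378 days → 14 September 2046.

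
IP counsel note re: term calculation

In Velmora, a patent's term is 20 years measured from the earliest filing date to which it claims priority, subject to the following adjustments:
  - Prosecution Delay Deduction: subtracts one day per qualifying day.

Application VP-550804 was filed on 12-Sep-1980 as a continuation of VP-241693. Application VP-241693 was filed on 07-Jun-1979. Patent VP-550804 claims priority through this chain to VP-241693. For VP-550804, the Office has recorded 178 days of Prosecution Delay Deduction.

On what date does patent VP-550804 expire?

1998-12-11

Earliest priority filing: 7 June 1979.
Base term: 7 June 1979 + 20 years → 7 June 1999.
Prosecution Delay Deduction: −178 days → 11 December 1998.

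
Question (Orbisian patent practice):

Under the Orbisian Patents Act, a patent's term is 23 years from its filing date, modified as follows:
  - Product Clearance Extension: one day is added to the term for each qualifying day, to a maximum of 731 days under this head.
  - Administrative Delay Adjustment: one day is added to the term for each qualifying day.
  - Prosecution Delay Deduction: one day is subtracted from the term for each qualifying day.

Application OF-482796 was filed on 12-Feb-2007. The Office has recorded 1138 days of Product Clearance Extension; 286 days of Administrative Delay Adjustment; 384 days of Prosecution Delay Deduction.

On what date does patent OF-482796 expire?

Base term: filing date + 23 years → 12 February 2030.
Product Clearance Extension: 1138 days claimed exceeds the 731-day cap, so +731 days → 13 February 2032.
Administrative Delay Adjustment: +286 days → 25 November 2032.
Prosecution Delay Deduction: −384 days → 7 November 2031.

2031-11-07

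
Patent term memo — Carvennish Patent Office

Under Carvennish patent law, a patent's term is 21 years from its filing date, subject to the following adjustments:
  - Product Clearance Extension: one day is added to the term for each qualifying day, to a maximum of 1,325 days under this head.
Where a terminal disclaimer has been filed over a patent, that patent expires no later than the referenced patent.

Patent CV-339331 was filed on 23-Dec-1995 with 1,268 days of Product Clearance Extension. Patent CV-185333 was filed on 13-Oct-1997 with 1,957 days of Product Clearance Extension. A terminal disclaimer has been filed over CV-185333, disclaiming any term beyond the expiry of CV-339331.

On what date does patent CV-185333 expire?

June 13, 2020

Natural term of CV-185333:
  Base: filing + 21 years → 13 October 2018.
  Product Clearance Extension: 1957 days claimed exceeds the 1325-day cap, so +1325 days → 30 May 2022.
Expiry of referenced patent CV-339331:
  Base: filing + 21 years → 23 December 2016.
  Product Clearance Extension: 1268 days (within the 1325-day cap) → +1268 days → 13 June 2020.
Terminal disclaimer: CV-185333 expires on the earlier of 30 May 2022 and 13 June 2020.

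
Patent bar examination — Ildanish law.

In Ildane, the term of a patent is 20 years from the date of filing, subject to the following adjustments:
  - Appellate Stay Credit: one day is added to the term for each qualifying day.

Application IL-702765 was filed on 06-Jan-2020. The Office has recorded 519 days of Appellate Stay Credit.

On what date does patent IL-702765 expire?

June 8, 2041

Base term: filing date + 20 years → 6 January 2040.
Appellate Stay Credit: +519 days → 8 June 2041.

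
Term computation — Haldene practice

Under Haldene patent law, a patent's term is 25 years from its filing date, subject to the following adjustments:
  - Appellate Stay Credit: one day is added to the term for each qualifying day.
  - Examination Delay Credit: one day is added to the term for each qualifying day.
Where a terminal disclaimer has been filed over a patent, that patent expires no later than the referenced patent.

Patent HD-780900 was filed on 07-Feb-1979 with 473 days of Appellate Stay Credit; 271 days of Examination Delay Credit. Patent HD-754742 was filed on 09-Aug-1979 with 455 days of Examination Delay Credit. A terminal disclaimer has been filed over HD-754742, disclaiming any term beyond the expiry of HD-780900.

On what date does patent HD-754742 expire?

Natural term of HD-754742:
  Base: filing + 25 years → 9 August 2004.
  Examination Delay Credit: +455 days → 7 November 2005.
Expiry of referenced patent HD-780900:
  Base: filing + 25 years → 7 February 2004.
  Appellate Stay Credit: +473 days → 25 May 2005.
  Examination Delay Credit: +271 days → 20 February 2006.
Terminal disclaimer: HD-754742 expires on the earlier of 7 November 2005 and 20 February 2006.

2005-11-07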